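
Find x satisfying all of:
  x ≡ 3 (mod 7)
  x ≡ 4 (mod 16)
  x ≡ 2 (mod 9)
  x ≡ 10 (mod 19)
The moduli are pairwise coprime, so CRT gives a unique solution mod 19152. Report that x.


Product of moduli M = 7 · 16 · 9 · 19 = 19152.
Merge one congruence at a time:
  Start: x ≡ 3 (mod 7).
  Combine with x ≡ 4 (mod 16); new modulus lcm = 112.
    Write x = 3 + 7·t and substitute into x ≡ 4 (mod 16): 7·t ≡ 4 − 3 = 1 (mod 16).
    The inverse of 7 mod 16 is 7 (since 7·7 = 49 = 3·16 + 1), so t ≡ 7·1 = 7 ≡ 7 (mod 16).
    Then x = 3 + 7·7 = 52, valid modulo lcm(7, 16) = 112: x ≡ 52 (mod 112).
  Combine with x ≡ 2 (mod 9); new modulus lcm = 1008.
    Write x = 52 + 112·t and substitute into x ≡ 2 (mod 9): 112·t ≡ 2 − 52 = -50 (mod 9).
    Reduce coefficients mod 9: 4·t ≡ 4 (mod 9).
    The inverse of 4 mod 9 is 7 (since 4·7 = 28 = 3·9 + 1), so t ≡ 7·4 = 28 ≡ 1 (mod 9).
    Then x = 52 + 112·1 = 164, valid modulo lcm(112, 9) = 1008: x ≡ 164 (mod 1008).
  Combine with x ≡ 10 (mod 19); new modulus lcm = 19152.
    Write x = 164 + 1008·t and substitute into x ≡ 10 (mod 19): 1008·t ≡ 10 − 164 = -154 (mod 19).
    Reduce coefficients mod 19: 1·t ≡ 17 (mod 19).
    So t ≡ 17 (mod 19).
    Then x = 164 + 1008·17 = 17300, valid modulo lcm(1008, 19) = 19152: x ≡ 17300 (mod 19152).
Verify against each original: 17300 mod 7 = 3, 17300 mod 16 = 4, 17300 mod 9 = 2, 17300 mod 19 = 10.

x ≡ 17300 (mod 19152).


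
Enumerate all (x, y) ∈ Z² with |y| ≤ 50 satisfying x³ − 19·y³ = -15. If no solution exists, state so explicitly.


The equation is x³ - 19y³ = -15. For fixed y, x³ = 19·y³ − 15, so a solution requires the RHS to be a perfect cube.
Strategy: iterate y from -50 to 50, compute RHS = 19·y³ − 15, and check whether it is a (positive or negative) perfect cube.
Check small values of y:
  y = 0: RHS = -15 is not a perfect cube.
  y = 1: RHS = 4 is not a perfect cube.
  y = -1: RHS = -34 is not a perfect cube.
  y = 2: RHS = 137 is not a perfect cube.
  y = -2: RHS = -167 is not a perfect cube.
  y = 3: RHS = 498 is not a perfect cube.
  y = -3: RHS = -528 is not a perfect cube.
Continuing the search up to |y| = 50 finds no solutions either.
No (x, y) in the scanned range satisfies the equation.

No integer solutions with |y| ≤ 50.


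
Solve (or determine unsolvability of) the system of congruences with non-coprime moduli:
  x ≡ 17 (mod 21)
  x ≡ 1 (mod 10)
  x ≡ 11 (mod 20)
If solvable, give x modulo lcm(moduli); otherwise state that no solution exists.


Moduli 21, 10, 20 are not pairwise coprime, so CRT works modulo lcm(m_i) when all pairwise compatibility conditions hold.
Pairwise compatibility: gcd(m_i, m_j) must divide a_i - a_j for every pair.
Merge one congruence at a time:
  Start: x ≡ 17 (mod 21).
  Combine with x ≡ 1 (mod 10): gcd(21, 10) = 1; 1 - 17 = -16, which IS divisible by 1, so compatible.
    Write x = 17 + 21·t and substitute into x ≡ 1 (mod 10): 21·t ≡ 1 − 17 = -16 (mod 10).
    Reduce coefficients mod 10: 1·t ≡ 4 (mod 10).
    So t ≡ 4 (mod 10).
    Then x = 17 + 21·4 = 101, valid modulo lcm(21, 10) = 210: x ≡ 101 (mod 210).
  Combine with x ≡ 11 (mod 20): gcd(210, 20) = 10; 11 - 101 = -90, which IS divisible by 10, so compatible.
    Write x = 101 + 210·t and substitute into x ≡ 11 (mod 20): 210·t ≡ 11 − 101 = -90 (mod 20).
    Divide the congruence (and modulus) by g = 10: 21·t ≡ -9 (mod 2).
    Reduce coefficients mod 2: 1·t ≡ 1 (mod 2).
    So t ≡ 1 (mod 2).
    Then x = 101 + 210·1 = 311, valid modulo lcm(210, 20) = 420: x ≡ 311 (mod 420).
Verify: 311 mod 21 = 17, 311 mod 10 = 1, 311 mod 20 = 11.

x ≡ 311 (mod 420).


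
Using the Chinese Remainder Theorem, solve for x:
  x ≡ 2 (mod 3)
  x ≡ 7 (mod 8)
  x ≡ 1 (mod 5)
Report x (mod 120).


Moduli 3, 8, 5 are pairwise coprime; by CRT there is a unique solution modulo M = 3 · 8 · 5 = 120.
Solve pairwise, accumulating the modulus:
  Start with x ≡ 2 (mod 3).
  Combine with x ≡ 7 (mod 8): since gcd(3, 8) = 1, we get a unique residue mod 24.
    Write x = 2 + 3·t and substitute into x ≡ 7 (mod 8): 3·t ≡ 7 − 2 = 5 (mod 8).
    The inverse of 3 mod 8 is 3 (since 3·3 = 9 = 1·8 + 1), so t ≡ 3·5 = 15 ≡ 7 (mod 8).
    Then x = 2 + 3·7 = 23, valid modulo lcm(3, 8) = 24: x ≡ 23 (mod 24).
  Combine with x ≡ 1 (mod 5): since gcd(24, 5) = 1, we get a unique residue mod 120.
    Write x = 23 + 24·t and substitute into x ≡ 1 (mod 5): 24·t ≡ 1 − 23 = -22 (mod 5).
    Reduce coefficients mod 5: 4·t ≡ 3 (mod 5).
    The inverse of 4 mod 5 is 4 (since 4·4 = 16 = 3·5 + 1), so t ≡ 4·3 = 12 ≡ 2 (mod 5).
    Then x = 23 + 24·2 = 71, valid modulo lcm(24, 5) = 120: x ≡ 71 (mod 120).
Verify: 71 mod 3 = 2 ✓, 71 mod 8 = 7 ✓, 71 mod 5 = 1 ✓.

x ≡ 71 (mod 120).


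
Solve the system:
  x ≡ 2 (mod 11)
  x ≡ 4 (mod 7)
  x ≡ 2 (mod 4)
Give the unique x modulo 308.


Moduli 11, 7, 4 are pairwise coprime; by CRT there is a unique solution modulo M = 11 · 7 · 4 = 308.
Solve pairwise, accumulating the modulus:
  Start with x ≡ 2 (mod 11).
  Combine with x ≡ 4 (mod 7): since gcd(11, 7) = 1, we get a unique residue mod 77.
    Write x = 2 + 11·t and substitute into x ≡ 4 (mod 7): 11·t ≡ 4 − 2 = 2 (mod 7).
    Reduce coefficients mod 7: 4·t ≡ 2 (mod 7).
    The inverse of 4 mod 7 is 2 (since 4·2 = 8 = 1·7 + 1), so t ≡ 2·2 = 4 ≡ 4 (mod 7).
    Then x = 2 + 11·4 = 46, valid modulo lcm(11, 7) = 77: x ≡ 46 (mod 77).
  Combine with x ≡ 2 (mod 4): since gcd(77, 4) = 1, we get a unique residue mod 308.
    Write x = 46 + 77·t and substitute into x ≡ 2 (mod 4): 77·t ≡ 2 − 46 = -44 (mod 4).
    Reduce coefficients mod 4: 1·t ≡ 0 (mod 4).
    So t ≡ 0 (mod 4).
    Then x = 46 + 77·0 = 46, valid modulo lcm(77, 4) = 308: x ≡ 46 (mod 308).
Verify: 46 mod 11 = 2 ✓, 46 mod 7 = 4 ✓, 46 mod 4 = 2 ✓.

x ≡ 46 (mod 308).


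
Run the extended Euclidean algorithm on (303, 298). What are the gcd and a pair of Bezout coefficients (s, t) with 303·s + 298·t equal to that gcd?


Euclidean algorithm on (303, 298) — divide until remainder is 0:
  303 = 1 · 298 + 5
  298 = 59 · 5 + 3
  5 = 1 · 3 + 2
  3 = 1 · 2 + 1
  2 = 2 · 1 + 0
gcd(303, 298) = 1.
Track Bezout coefficients alongside the remainders: start with r₀ = 303 = a·1 + b·0 (s = 1, t = 0) and r₁ = 298 = a·0 + b·1 (s = 0, t = 1); each new remainder r_{k+1} = r_{k-1} − q_k·r_k inherits s_{k+1} = s_{k-1} − q_k·s_k, t_{k+1} = t_{k-1} − q_k·t_k, so r_k = a·s_k + b·t_k at every step:
  q = 1: r = 5, s = 1 − 1·0 = 1, t = 0 − 1·1 = -1  (check: 303·1 + 298·(-1) = 5)
  q = 59: r = 3, s = 0 − 59·1 = -59, t = 1 − 59·(-1) = 60  (check: 303·(-59) + 298·60 = 3)
  q = 1: r = 2, s = 1 − 1·(-59) = 60, t = -1 − 1·60 = -61  (check: 303·60 + 298·(-61) = 2)
  q = 1: r = 1, s = -59 − 1·60 = -119, t = 60 − 1·(-61) = 121  (check: 303·(-119) + 298·121 = 1)
The row with r = 1 (the gcd) gives the Bezout coefficients s = -119, t = 121.
Result: 303 · (-119) + 298 · (121) = 1.

gcd(303, 298) = 1; s = -119, t = 121 (check: 303·(-119) + 298·121 = 1).


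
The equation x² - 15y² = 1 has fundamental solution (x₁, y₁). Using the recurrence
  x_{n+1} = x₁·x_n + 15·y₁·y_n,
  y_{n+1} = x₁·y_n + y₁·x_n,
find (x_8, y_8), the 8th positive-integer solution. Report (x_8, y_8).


Step 1: Find the fundamental solution (x₁, y₁) of x² - 15y² = 1.
  Expand √15 as a continued fraction. a₀ = ⌊√15⌋ = 3; iterate m_{k+1} = d_k·a_k − m_k, d_{k+1} = (15 − m_{k+1}²)/d_k, a_{k+1} = ⌊(a₀ + m_{k+1})/d_{k+1}⌋ (starting m₀ = 0, d₀ = 1), with convergents p_k = a_k·p_{k-1} + p_{k-2}, q_k = a_k·q_{k-1} + q_{k-2} (p₋₁ = 1, q₋₁ = 0):
  k = 0: a₀ = 3; p₀/q₀ = 3/1; p₀² − 15·q₀² = 9 − 15 = -6.
  k = 1: m = 3, d = 6, a = ⌊(3 + 3)/6⌋ = 1; p/q = (1·3 + 1)/(1·1 + 0) = 4/1; p² − 15·q² = 16 − 15 = 1.
  The first convergent with p² − 15·q² = 1 gives the fundamental solution (x₁, y₁) = (4, 1).
Step 2: Apply the recurrence (x_{n+1}, y_{n+1}) = (x₁x_n + 15y₁y_n, x₁y_n + y₁x_n) repeatedly.
  From (x_1, y_1) = (4, 1): x_2 = 4·4 + 15·1·1 = 31; y_2 = 4·1 + 1·4 = 8.
  From (x_2, y_2) = (31, 8): x_3 = 4·31 + 15·1·8 = 244; y_3 = 4·8 + 1·31 = 63.
  From (x_3, y_3) = (244, 63): x_4 = 4·244 + 15·1·63 = 1921; y_4 = 4·63 + 1·244 = 496.
  From (x_4, y_4) = (1921, 496): x_5 = 4·1921 + 15·1·496 = 15124; y_5 = 4·496 + 1·1921 = 3905.
  From (x_5, y_5) = (15124, 3905): x_6 = 4·15124 + 15·1·3905 = 119071; y_6 = 4·3905 + 1·15124 = 30744.
  From (x_6, y_6) = (119071, 30744): x_7 = 4·119071 + 15·1·30744 = 937444; y_7 = 4·30744 + 1·119071 = 242047.
  From (x_7, y_7) = (937444, 242047): x_8 = 4·937444 + 15·1·242047 = 7380481; y_8 = 4·242047 + 1·937444 = 1905632.
Step 3: Verify x_8² - 15·y_8² = 54471499791361 - 54471499791360 = 1 (should be 1). ✓

(x_1, y_1) = (4, 1); (x_8, y_8) = (7380481, 1905632).


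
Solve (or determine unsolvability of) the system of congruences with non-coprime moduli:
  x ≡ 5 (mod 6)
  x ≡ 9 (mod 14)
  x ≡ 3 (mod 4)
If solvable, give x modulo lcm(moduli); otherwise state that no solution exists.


Moduli 6, 14, 4 are not pairwise coprime, so CRT works modulo lcm(m_i) when all pairwise compatibility conditions hold.
Pairwise compatibility: gcd(m_i, m_j) must divide a_i - a_j for every pair.
Merge one congruence at a time:
  Start: x ≡ 5 (mod 6).
  Combine with x ≡ 9 (mod 14): gcd(6, 14) = 2; 9 - 5 = 4, which IS divisible by 2, so compatible.
    Write x = 5 + 6·t and substitute into x ≡ 9 (mod 14): 6·t ≡ 9 − 5 = 4 (mod 14).
    Divide the congruence (and modulus) by g = 2: 3·t ≡ 2 (mod 7).
    The inverse of 3 mod 7 is 5 (since 3·5 = 15 = 2·7 + 1), so t ≡ 5·2 = 10 ≡ 3 (mod 7).
    Then x = 5 + 6·3 = 23, valid modulo lcm(6, 14) = 42: x ≡ 23 (mod 42).
  Combine with x ≡ 3 (mod 4): gcd(42, 4) = 2; 3 - 23 = -20, which IS divisible by 2, so compatible.
    Write x = 23 + 42·t and substitute into x ≡ 3 (mod 4): 42·t ≡ 3 − 23 = -20 (mod 4).
    Divide the congruence (and modulus) by g = 2: 21·t ≡ -10 (mod 2).
    Reduce coefficients mod 2: 1·t ≡ 0 (mod 2).
    So t ≡ 0 (mod 2).
    Then x = 23 + 42·0 = 23, valid modulo lcm(42, 4) = 84: x ≡ 23 (mod 84).
Verify: 23 mod 6 = 5, 23 mod 14 = 9, 23 mod 4 = 3.

x ≡ 23 (mod 84).


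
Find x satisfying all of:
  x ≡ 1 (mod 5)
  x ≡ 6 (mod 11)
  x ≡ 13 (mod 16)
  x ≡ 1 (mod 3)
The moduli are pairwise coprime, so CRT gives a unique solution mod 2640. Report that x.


Product of moduli M = 5 · 11 · 16 · 3 = 2640.
Merge one congruence at a time:
  Start: x ≡ 1 (mod 5).
  Combine with x ≡ 6 (mod 11); new modulus lcm = 55.
    Write x = 1 + 5·t and substitute into x ≡ 6 (mod 11): 5·t ≡ 6 − 1 = 5 (mod 11).
    The inverse of 5 mod 11 is 9 (since 5·9 = 45 = 4·11 + 1), so t ≡ 9·5 = 45 ≡ 1 (mod 11).
    Then x = 1 + 5·1 = 6, valid modulo lcm(5, 11) = 55: x ≡ 6 (mod 55).
  Combine with x ≡ 13 (mod 16); new modulus lcm = 880.
    Write x = 6 + 55·t and substitute into x ≡ 13 (mod 16): 55·t ≡ 13 − 6 = 7 (mod 16).
    Reduce coefficients mod 16: 7·t ≡ 7 (mod 16).
    The inverse of 7 mod 16 is 7 (since 7·7 = 49 = 3·16 + 1), so t ≡ 7·7 = 49 ≡ 1 (mod 16).
    Then x = 6 + 55·1 = 61, valid modulo lcm(55, 16) = 880: x ≡ 61 (mod 880).
  Combine with x ≡ 1 (mod 3); new modulus lcm = 2640.
    Write x = 61 + 880·t and substitute into x ≡ 1 (mod 3): 880·t ≡ 1 − 61 = -60 (mod 3).
    Reduce coefficients mod 3: 1·t ≡ 0 (mod 3).
    So t ≡ 0 (mod 3).
    Then x = 61 + 880·0 = 61, valid modulo lcm(880, 3) = 2640: x ≡ 61 (mod 2640).
Verify against each original: 61 mod 5 = 1, 61 mod 11 = 6, 61 mod 16 = 13, 61 mod 3 = 1.

x ≡ 61 (mod 2640).


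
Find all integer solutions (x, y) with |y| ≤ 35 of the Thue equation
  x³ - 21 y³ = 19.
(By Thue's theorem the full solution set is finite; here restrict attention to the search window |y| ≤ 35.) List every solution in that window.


The equation is x³ - 21y³ = 19. For fixed y, x³ = 21·y³ + 19, so a solution requires the RHS to be a perfect cube.
Strategy: iterate y from -35 to 35, compute RHS = 21·y³ + 19, and check whether it is a (positive or negative) perfect cube.
Check small values of y:
  y = 0: RHS = 19 is not a perfect cube.
  y = 1: RHS = 40 is not a perfect cube.
  y = -1: RHS = -2 is not a perfect cube.
  y = 2: RHS = 187 is not a perfect cube.
  y = -2: RHS = -149 is not a perfect cube.
  y = 3: RHS = 586 is not a perfect cube.
  y = -3: RHS = -548 is not a perfect cube.
Continuing the search up to |y| = 35 finds no solutions either.
No (x, y) in the scanned range satisfies the equation.

No integer solutions with |y| ≤ 35.


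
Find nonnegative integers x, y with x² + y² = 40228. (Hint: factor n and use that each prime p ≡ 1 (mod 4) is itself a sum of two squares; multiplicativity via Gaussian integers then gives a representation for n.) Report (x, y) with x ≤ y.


Step 1: Factor n = 40228 = 2^2 · 89 · 113.
Step 2: Check the mod-4 condition on each prime factor: 2 = 2 (special); 89 ≡ 1 (mod 4), exponent 1; 113 ≡ 1 (mod 4), exponent 1.
All primes ≡ 3 (mod 4) appear to even exponent (or don't appear), so by the two-squares theorem n IS expressible as a sum of two squares.
Step 3: Build a representation. Group n = k² · m with k = 2 and m = 89 · 113 = 10057 (a product of primes ≡ 1 (mod 4)); a representation of m scales to one of n via (k·x)² + (k·y)² = k²(x² + y²). Each prime p ≡ 1 (mod 4) is itself a sum of two squares; find a² by testing p − a² for a perfect square:
  89: 89 − 1² = 88, 89 − 2² = 85, 89 − 3² = 80, 89 − 4² = 73, 89 − 5² = 64 = 8² ⇒ 89 = 5² + 8².
  113: 113 − 1² = 112, 113 − 2² = 109, 113 − 3² = 104, 113 − 4² = 97, 113 − 5² = 88, 113 − 6² = 77, 113 − 7² = 64 = 8² ⇒ 113 = 7² + 8².
  Combine using the Brahmagupta–Fibonacci identity (a² + b²)(c² + d²) = (ac − bd)² + (ad + bc)² = (ac + bd)² + (ad − bc)²:
  89 · 113 = 10057: from (5² + 8²)(7² + 8²), take (5·7 − 8·8, 5·8 + 8·7) = (35 − 64, 40 + 56) = (-29, 96); dropping signs (only squares matter) gives (29, 96); check 29² + 96² = 841 + 9216 = 10057 ✓.
  Scale by k = 2: (2·29, 2·96) = (58, 192).
Step 4: Order so x ≤ y and verify: 58² + 192² = 3364 + 36864 = 40228 = n. ✓

n = 40228 = 58² + 192² (one valid representation with x ≤ y).


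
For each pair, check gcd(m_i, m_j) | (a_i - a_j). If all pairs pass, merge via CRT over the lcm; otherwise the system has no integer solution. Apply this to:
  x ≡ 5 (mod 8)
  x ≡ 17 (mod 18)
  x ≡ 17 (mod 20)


Moduli 8, 18, 20 are not pairwise coprime, so CRT works modulo lcm(m_i) when all pairwise compatibility conditions hold.
Pairwise compatibility: gcd(m_i, m_j) must divide a_i - a_j for every pair.
Merge one congruence at a time:
  Start: x ≡ 5 (mod 8).
  Combine with x ≡ 17 (mod 18): gcd(8, 18) = 2; 17 - 5 = 12, which IS divisible by 2, so compatible.
    Write x = 5 + 8·t and substitute into x ≡ 17 (mod 18): 8·t ≡ 17 − 5 = 12 (mod 18).
    Divide the congruence (and modulus) by g = 2: 4·t ≡ 6 (mod 9).
    The inverse of 4 mod 9 is 7 (since 4·7 = 28 = 3·9 + 1), so t ≡ 7·6 = 42 ≡ 6 (mod 9).
    Then x = 5 + 8·6 = 53, valid modulo lcm(8, 18) = 72: x ≡ 53 (mod 72).
  Combine with x ≡ 17 (mod 20): gcd(72, 20) = 4; 17 - 53 = -36, which IS divisible by 4, so compatible.
    Write x = 53 + 72·t and substitute into x ≡ 17 (mod 20): 72·t ≡ 17 − 53 = -36 (mod 20).
    Divide the congruence (and modulus) by g = 4: 18·t ≡ -9 (mod 5).
    Reduce coefficients mod 5: 3·t ≡ 1 (mod 5).
    The inverse of 3 mod 5 is 2 (since 3·2 = 6 = 1·5 + 1), so t ≡ 2·1 = 2 ≡ 2 (mod 5).
    Then x = 53 + 72·2 = 197, valid modulo lcm(72, 20) = 360: x ≡ 197 (mod 360).
Verify: 197 mod 8 = 5, 197 mod 18 = 17, 197 mod 20 = 17.

x ≡ 197 (mod 360).


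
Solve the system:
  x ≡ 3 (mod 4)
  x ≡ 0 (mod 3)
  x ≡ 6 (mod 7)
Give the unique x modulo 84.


Moduli 4, 3, 7 are pairwise coprime; by CRT there is a unique solution modulo M = 4 · 3 · 7 = 84.
Solve pairwise, accumulating the modulus:
  Start with x ≡ 3 (mod 4).
  Combine with x ≡ 0 (mod 3): since gcd(4, 3) = 1, we get a unique residue mod 12.
    Write x = 3 + 4·t and substitute into x ≡ 0 (mod 3): 4·t ≡ 0 − 3 = -3 (mod 3).
    Reduce coefficients mod 3: 1·t ≡ 0 (mod 3).
    So t ≡ 0 (mod 3).
    Then x = 3 + 4·0 = 3, valid modulo lcm(4, 3) = 12: x ≡ 3 (mod 12).
  Combine with x ≡ 6 (mod 7): since gcd(12, 7) = 1, we get a unique residue mod 84.
    Write x = 3 + 12·t and substitute into x ≡ 6 (mod 7): 12·t ≡ 6 − 3 = 3 (mod 7).
    Reduce coefficients mod 7: 5·t ≡ 3 (mod 7).
    The inverse of 5 mod 7 is 3 (since 5·3 = 15 = 2·7 + 1), so t ≡ 3·3 = 9 ≡ 2 (mod 7).
    Then x = 3 + 12·2 = 27, valid modulo lcm(12, 7) = 84: x ≡ 27 (mod 84).
Verify: 27 mod 4 = 3 ✓, 27 mod 3 = 0 ✓, 27 mod 7 = 6 ✓.

x ≡ 27 (mod 84).


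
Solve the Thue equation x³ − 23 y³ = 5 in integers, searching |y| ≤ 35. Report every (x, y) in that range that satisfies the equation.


The equation is x³ - 23y³ = 5. For fixed y, x³ = 23·y³ + 5, so a solution requires the RHS to be a perfect cube.
Strategy: iterate y from -35 to 35, compute RHS = 23·y³ + 5, and check whether it is a (positive or negative) perfect cube.
Check small values of y:
  y = 0: RHS = 5 is not a perfect cube.
  y = 1: RHS = 28 is not a perfect cube.
  y = -1: RHS = -18 is not a perfect cube.
  y = 2: RHS = 189 is not a perfect cube.
  y = -2: RHS = -179 is not a perfect cube.
  y = 3: RHS = 626 is not a perfect cube.
  y = -3: RHS = -616 is not a perfect cube.
Continuing the search up to |y| = 35 finds no solutions either.
No (x, y) in the scanned range satisfies the equation.

No integer solutions with |y| ≤ 35.


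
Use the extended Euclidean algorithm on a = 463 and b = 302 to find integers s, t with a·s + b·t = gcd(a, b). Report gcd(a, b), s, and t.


Euclidean algorithm on (463, 302) — divide until remainder is 0:
  463 = 1 · 302 + 161
  302 = 1 · 161 + 141
  161 = 1 · 141 + 20
  141 = 7 · 20 + 1
  20 = 20 · 1 + 0
gcd(463, 302) = 1.
Track Bezout coefficients alongside the remainders: start with r₀ = 463 = a·1 + b·0 (s = 1, t = 0) and r₁ = 302 = a·0 + b·1 (s = 0, t = 1); each new remainder r_{k+1} = r_{k-1} − q_k·r_k inherits s_{k+1} = s_{k-1} − q_k·s_k, t_{k+1} = t_{k-1} − q_k·t_k, so r_k = a·s_k + b·t_k at every step:
  q = 1: r = 161, s = 1 − 1·0 = 1, t = 0 − 1·1 = -1  (check: 463·1 + 302·(-1) = 161)
  q = 1: r = 141, s = 0 − 1·1 = -1, t = 1 − 1·(-1) = 2  (check: 463·(-1) + 302·2 = 141)
  q = 1: r = 20, s = 1 − 1·(-1) = 2, t = -1 − 1·2 = -3  (check: 463·2 + 302·(-3) = 20)
  q = 7: r = 1, s = -1 − 7·2 = -15, t = 2 − 7·(-3) = 23  (check: 463·(-15) + 302·23 = 1)
The row with r = 1 (the gcd) gives the Bezout coefficients s = -15, t = 23.
Result: 463 · (-15) + 302 · (23) = 1.

gcd(463, 302) = 1; s = -15, t = 23 (check: 463·(-15) + 302·23 = 1).


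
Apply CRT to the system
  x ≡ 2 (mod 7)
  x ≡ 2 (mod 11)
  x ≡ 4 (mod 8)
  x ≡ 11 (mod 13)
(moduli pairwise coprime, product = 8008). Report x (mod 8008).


Product of moduli M = 7 · 11 · 8 · 13 = 8008.
Merge one congruence at a time:
  Start: x ≡ 2 (mod 7).
  Combine with x ≡ 2 (mod 11); new modulus lcm = 77.
    Write x = 2 + 7·t and substitute into x ≡ 2 (mod 11): 7·t ≡ 2 − 2 = 0 (mod 11).
    The inverse of 7 mod 11 is 8 (since 7·8 = 56 = 5·11 + 1), so t ≡ 8·0 = 0 ≡ 0 (mod 11).
    Then x = 2 + 7·0 = 2, valid modulo lcm(7, 11) = 77: x ≡ 2 (mod 77).
  Combine with x ≡ 4 (mod 8); new modulus lcm = 616.
    Write x = 2 + 77·t and substitute into x ≡ 4 (mod 8): 77·t ≡ 4 − 2 = 2 (mod 8).
    Reduce coefficients mod 8: 5·t ≡ 2 (mod 8).
    The inverse of 5 mod 8 is 5 (since 5·5 = 25 = 3·8 + 1), so t ≡ 5·2 = 10 ≡ 2 (mod 8).
    Then x = 2 + 77·2 = 156, valid modulo lcm(77, 8) = 616: x ≡ 156 (mod 616).
  Combine with x ≡ 11 (mod 13); new modulus lcm = 8008.
    Write x = 156 + 616·t and substitute into x ≡ 11 (mod 13): 616·t ≡ 11 − 156 = -145 (mod 13).
    Reduce coefficients mod 13: 5·t ≡ 11 (mod 13).
    The inverse of 5 mod 13 is 8 (since 5·8 = 40 = 3·13 + 1), so t ≡ 8·11 = 88 ≡ 10 (mod 13).
    Then x = 156 + 616·10 = 6316, valid modulo lcm(616, 13) = 8008: x ≡ 6316 (mod 8008).
Verify against each original: 6316 mod 7 = 2, 6316 mod 11 = 2, 6316 mod 8 = 4, 6316 mod 13 = 11.

x ≡ 6316 (mod 8008).


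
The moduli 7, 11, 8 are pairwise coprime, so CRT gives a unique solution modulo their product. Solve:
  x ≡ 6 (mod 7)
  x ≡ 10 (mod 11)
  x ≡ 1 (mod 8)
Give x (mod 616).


Moduli 7, 11, 8 are pairwise coprime; by CRT there is a unique solution modulo M = 7 · 11 · 8 = 616.
Solve pairwise, accumulating the modulus:
  Start with x ≡ 6 (mod 7).
  Combine with x ≡ 10 (mod 11): since gcd(7, 11) = 1, we get a unique residue mod 77.
    Write x = 6 + 7·t and substitute into x ≡ 10 (mod 11): 7·t ≡ 10 − 6 = 4 (mod 11).
    The inverse of 7 mod 11 is 8 (since 7·8 = 56 = 5·11 + 1), so t ≡ 8·4 = 32 ≡ 10 (mod 11).
    Then x = 6 + 7·10 = 76, valid modulo lcm(7, 11) = 77: x ≡ 76 (mod 77).
  Combine with x ≡ 1 (mod 8): since gcd(77, 8) = 1, we get a unique residue mod 616.
    Write x = 76 + 77·t and substitute into x ≡ 1 (mod 8): 77·t ≡ 1 − 76 = -75 (mod 8).
    Reduce coefficients mod 8: 5·t ≡ 5 (mod 8).
    The inverse of 5 mod 8 is 5 (since 5·5 = 25 = 3·8 + 1), so t ≡ 5·5 = 25 ≡ 1 (mod 8).
    Then x = 76 + 77·1 = 153, valid modulo lcm(77, 8) = 616: x ≡ 153 (mod 616).
Verify: 153 mod 7 = 6 ✓, 153 mod 11 = 10 ✓, 153 mod 8 = 1 ✓.

x ≡ 153 (mod 616).


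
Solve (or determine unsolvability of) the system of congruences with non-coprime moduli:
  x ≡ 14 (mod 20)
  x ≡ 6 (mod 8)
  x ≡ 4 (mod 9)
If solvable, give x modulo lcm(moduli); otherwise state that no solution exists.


Moduli 20, 8, 9 are not pairwise coprime, so CRT works modulo lcm(m_i) when all pairwise compatibility conditions hold.
Pairwise compatibility: gcd(m_i, m_j) must divide a_i - a_j for every pair.
Merge one congruence at a time:
  Start: x ≡ 14 (mod 20).
  Combine with x ≡ 6 (mod 8): gcd(20, 8) = 4; 6 - 14 = -8, which IS divisible by 4, so compatible.
    Write x = 14 + 20·t and substitute into x ≡ 6 (mod 8): 20·t ≡ 6 − 14 = -8 (mod 8).
    Divide the congruence (and modulus) by g = 4: 5·t ≡ -2 (mod 2).
    Reduce coefficients mod 2: 1·t ≡ 0 (mod 2).
    So t ≡ 0 (mod 2).
    Then x = 14 + 20·0 = 14, valid modulo lcm(20, 8) = 40: x ≡ 14 (mod 40).
  Combine with x ≡ 4 (mod 9): gcd(40, 9) = 1; 4 - 14 = -10, which IS divisible by 1, so compatible.
    Write x = 14 + 40·t and substitute into x ≡ 4 (mod 9): 40·t ≡ 4 − 14 = -10 (mod 9).
    Reduce coefficients mod 9: 4·t ≡ 8 (mod 9).
    The inverse of 4 mod 9 is 7 (since 4·7 = 28 = 3·9 + 1), so t ≡ 7·8 = 56 ≡ 2 (mod 9).
    Then x = 14 + 40·2 = 94, valid modulo lcm(40, 9) = 360: x ≡ 94 (mod 360).
Verify: 94 mod 20 = 14, 94 mod 8 = 6, 94 mod 9 = 4.

x ≡ 94 (mod 360).


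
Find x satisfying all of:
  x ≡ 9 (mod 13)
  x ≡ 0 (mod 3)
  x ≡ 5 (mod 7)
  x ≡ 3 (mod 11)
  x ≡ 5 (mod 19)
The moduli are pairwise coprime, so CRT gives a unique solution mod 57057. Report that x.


Product of moduli M = 13 · 3 · 7 · 11 · 19 = 57057.
Merge one congruence at a time:
  Start: x ≡ 9 (mod 13).
  Combine with x ≡ 0 (mod 3); new modulus lcm = 39.
    Write x = 9 + 13·t and substitute into x ≡ 0 (mod 3): 13·t ≡ 0 − 9 = -9 (mod 3).
    Reduce coefficients mod 3: 1·t ≡ 0 (mod 3).
    So t ≡ 0 (mod 3).
    Then x = 9 + 13·0 = 9, valid modulo lcm(13, 3) = 39: x ≡ 9 (mod 39).
  Combine with x ≡ 5 (mod 7); new modulus lcm = 273.
    Write x = 9 + 39·t and substitute into x ≡ 5 (mod 7): 39·t ≡ 5 − 9 = -4 (mod 7).
    Reduce coefficients mod 7: 4·t ≡ 3 (mod 7).
    The inverse of 4 mod 7 is 2 (since 4·2 = 8 = 1·7 + 1), so t ≡ 2·3 = 6 ≡ 6 (mod 7).
    Then x = 9 + 39·6 = 243, valid modulo lcm(39, 7) = 273: x ≡ 243 (mod 273).
  Combine with x ≡ 3 (mod 11); new modulus lcm = 3003.
    Write x = 243 + 273·t and substitute into x ≡ 3 (mod 11): 273·t ≡ 3 − 243 = -240 (mod 11).
    Reduce coefficients mod 11: 9·t ≡ 2 (mod 11).
    The inverse of 9 mod 11 is 5 (since 9·5 = 45 = 4·11 + 1), so t ≡ 5·2 = 10 ≡ 10 (mod 11).
    Then x = 243 + 273·10 = 2973, valid modulo lcm(273, 11) = 3003: x ≡ 2973 (mod 3003).
  Combine with x ≡ 5 (mod 19); new modulus lcm = 57057.
    Write x = 2973 + 3003·t and substitute into x ≡ 5 (mod 19): 3003·t ≡ 5 − 2973 = -2968 (mod 19).
    Reduce coefficients mod 19: 1·t ≡ 15 (mod 19).
    So t ≡ 15 (mod 19).
    Then x = 2973 + 3003·15 = 48018, valid modulo lcm(3003, 19) = 57057: x ≡ 48018 (mod 57057).
Verify against each original: 48018 mod 13 = 9, 48018 mod 3 = 0, 48018 mod 7 = 5, 48018 mod 11 = 3, 48018 mod 19 = 5.

x ≡ 48018 (mod 57057).


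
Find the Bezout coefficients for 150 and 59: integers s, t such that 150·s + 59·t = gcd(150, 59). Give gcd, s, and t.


Euclidean algorithm on (150, 59) — divide until remainder is 0:
  150 = 2 · 59 + 32
  59 = 1 · 32 + 27
  32 = 1 · 27 + 5
  27 = 5 · 5 + 2
  5 = 2 · 2 + 1
  2 = 2 · 1 + 0
gcd(150, 59) = 1.
Track Bezout coefficients alongside the remainders: start with r₀ = 150 = a·1 + b·0 (s = 1, t = 0) and r₁ = 59 = a·0 + b·1 (s = 0, t = 1); each new remainder r_{k+1} = r_{k-1} − q_k·r_k inherits s_{k+1} = s_{k-1} − q_k·s_k, t_{k+1} = t_{k-1} − q_k·t_k, so r_k = a·s_k + b·t_k at every step:
  q = 2: r = 32, s = 1 − 2·0 = 1, t = 0 − 2·1 = -2  (check: 150·1 + 59·(-2) = 32)
  q = 1: r = 27, s = 0 − 1·1 = -1, t = 1 − 1·(-2) = 3  (check: 150·(-1) + 59·3 = 27)
  q = 1: r = 5, s = 1 − 1·(-1) = 2, t = -2 − 1·3 = -5  (check: 150·2 + 59·(-5) = 5)
  q = 5: r = 2, s = -1 − 5·2 = -11, t = 3 − 5·(-5) = 28  (check: 150·(-11) + 59·28 = 2)
  q = 2: r = 1, s = 2 − 2·(-11) = 24, t = -5 − 2·28 = -61  (check: 150·24 + 59·(-61) = 1)
The row with r = 1 (the gcd) gives the Bezout coefficients s = 24, t = -61.
Result: 150 · (24) + 59 · (-61) = 1.

gcd(150, 59) = 1; s = 24, t = -61 (check: 150·24 + 59·(-61) = 1).


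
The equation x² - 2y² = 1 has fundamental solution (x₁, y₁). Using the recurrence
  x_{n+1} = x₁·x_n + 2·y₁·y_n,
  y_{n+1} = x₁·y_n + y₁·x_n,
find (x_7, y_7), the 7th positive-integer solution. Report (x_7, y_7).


Step 1: Find the fundamental solution (x₁, y₁) of x² - 2y² = 1.
  Expand √2 as a continued fraction. a₀ = ⌊√2⌋ = 1; iterate m_{k+1} = d_k·a_k − m_k, d_{k+1} = (2 − m_{k+1}²)/d_k, a_{k+1} = ⌊(a₀ + m_{k+1})/d_{k+1}⌋ (starting m₀ = 0, d₀ = 1), with convergents p_k = a_k·p_{k-1} + p_{k-2}, q_k = a_k·q_{k-1} + q_{k-2} (p₋₁ = 1, q₋₁ = 0):
  k = 0: a₀ = 1; p₀/q₀ = 1/1; p₀² − 2·q₀² = 1 − 2 = -1.
  k = 1: m = 1, d = 1, a = ⌊(1 + 1)/1⌋ = 2; p/q = (2·1 + 1)/(2·1 + 0) = 3/2; p² − 2·q² = 9 − 8 = 1.
  The first convergent with p² − 2·q² = 1 gives the fundamental solution (x₁, y₁) = (3, 2).
Step 2: Apply the recurrence (x_{n+1}, y_{n+1}) = (x₁x_n + 2y₁y_n, x₁y_n + y₁x_n) repeatedly.
  From (x_1, y_1) = (3, 2): x_2 = 3·3 + 2·2·2 = 17; y_2 = 3·2 + 2·3 = 12.
  From (x_2, y_2) = (17, 12): x_3 = 3·17 + 2·2·12 = 99; y_3 = 3·12 + 2·17 = 70.
  From (x_3, y_3) = (99, 70): x_4 = 3·99 + 2·2·70 = 577; y_4 = 3·70 + 2·99 = 408.
  From (x_4, y_4) = (577, 408): x_5 = 3·577 + 2·2·408 = 3363; y_5 = 3·408 + 2·577 = 2378.
  From (x_5, y_5) = (3363, 2378): x_6 = 3·3363 + 2·2·2378 = 19601; y_6 = 3·2378 + 2·3363 = 13860.
  From (x_6, y_6) = (19601, 13860): x_7 = 3·19601 + 2·2·13860 = 114243; y_7 = 3·13860 + 2·19601 = 80782.
Step 3: Verify x_7² - 2·y_7² = 13051463049 - 13051463048 = 1 (should be 1). ✓

(x_1, y_1) = (3, 2); (x_7, y_7) = (114243, 80782).


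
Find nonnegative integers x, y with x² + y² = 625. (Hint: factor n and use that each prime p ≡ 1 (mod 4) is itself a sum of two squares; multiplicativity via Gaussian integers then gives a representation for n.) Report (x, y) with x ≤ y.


Step 1: Factor n = 625 = 5^4.
Step 2: Check the mod-4 condition on each prime factor: 5 ≡ 1 (mod 4), exponent 4.
All primes ≡ 3 (mod 4) appear to even exponent (or don't appear), so by the two-squares theorem n IS expressible as a sum of two squares.
Step 3: Build a representation. Group n = k² · m with k = 5 and m = 5 · 5 = 25 (a product of primes ≡ 1 (mod 4)); a representation of m scales to one of n via (k·x)² + (k·y)² = k²(x² + y²). Each prime p ≡ 1 (mod 4) is itself a sum of two squares; find a² by testing p − a² for a perfect square:
  5: 5 − 1² = 4 = 2² ⇒ 5 = 1² + 2².
  Combine using the Brahmagupta–Fibonacci identity (a² + b²)(c² + d²) = (ac − bd)² + (ad + bc)² = (ac + bd)² + (ad − bc)²:
  5 · 5 = 25: from (1² + 2²)(1² + 2²), take (1·1 − 2·2, 1·2 + 2·1) = (1 − 4, 2 + 2) = (-3, 4); dropping signs (only squares matter) gives (3, 4); check 3² + 4² = 9 + 16 = 25 ✓.
  Scale by k = 5: (5·3, 5·4) = (15, 20).
Step 4: Order so x ≤ y and verify: 15² + 20² = 225 + 400 = 625 = n. ✓

n = 625 = 15² + 20² (one valid representation with x ≤ y).


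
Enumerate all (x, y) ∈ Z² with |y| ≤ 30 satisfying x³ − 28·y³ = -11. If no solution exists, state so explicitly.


The equation is x³ - 28y³ = -11. For fixed y, x³ = 28·y³ − 11, so a solution requires the RHS to be a perfect cube.
Strategy: iterate y from -30 to 30, compute RHS = 28·y³ − 11, and check whether it is a (positive or negative) perfect cube.
Check small values of y:
  y = 0: RHS = -11 is not a perfect cube.
  y = 1: RHS = 17 is not a perfect cube.
  y = -1: RHS = -39 is not a perfect cube.
  y = 2: RHS = 213 is not a perfect cube.
  y = -2: RHS = -235 is not a perfect cube.
  y = 3: RHS = 745 is not a perfect cube.
  y = -3: RHS = -767 is not a perfect cube.
Continuing the search up to |y| = 30 finds no solutions either.
No (x, y) in the scanned range satisfies the equation.

No integer solutions with |y| ≤ 30.


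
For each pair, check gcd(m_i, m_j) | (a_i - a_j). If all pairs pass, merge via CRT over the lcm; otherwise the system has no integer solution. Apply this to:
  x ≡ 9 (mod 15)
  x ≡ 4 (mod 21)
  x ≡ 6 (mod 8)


Moduli 15, 21, 8 are not pairwise coprime, so CRT works modulo lcm(m_i) when all pairwise compatibility conditions hold.
Pairwise compatibility: gcd(m_i, m_j) must divide a_i - a_j for every pair.
Merge one congruence at a time:
  Start: x ≡ 9 (mod 15).
  Combine with x ≡ 4 (mod 21): gcd(15, 21) = 3, and 4 - 9 = -5 is NOT divisible by 3.
    ⇒ system is inconsistent (no integer solution).

No solution (the system is inconsistent).


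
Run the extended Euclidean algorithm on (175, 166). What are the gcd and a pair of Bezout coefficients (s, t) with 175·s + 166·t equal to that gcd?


Euclidean algorithm on (175, 166) — divide until remainder is 0:
  175 = 1 · 166 + 9
  166 = 18 · 9 + 4
  9 = 2 · 4 + 1
  4 = 4 · 1 + 0
gcd(175, 166) = 1.
Track Bezout coefficients alongside the remainders: start with r₀ = 175 = a·1 + b·0 (s = 1, t = 0) and r₁ = 166 = a·0 + b·1 (s = 0, t = 1); each new remainder r_{k+1} = r_{k-1} − q_k·r_k inherits s_{k+1} = s_{k-1} − q_k·s_k, t_{k+1} = t_{k-1} − q_k·t_k, so r_k = a·s_k + b·t_k at every step:
  q = 1: r = 9, s = 1 − 1·0 = 1, t = 0 − 1·1 = -1  (check: 175·1 + 166·(-1) = 9)
  q = 18: r = 4, s = 0 − 18·1 = -18, t = 1 − 18·(-1) = 19  (check: 175·(-18) + 166·19 = 4)
  q = 2: r = 1, s = 1 − 2·(-18) = 37, t = -1 − 2·19 = -39  (check: 175·37 + 166·(-39) = 1)
The row with r = 1 (the gcd) gives the Bezout coefficients s = 37, t = -39.
Result: 175 · (37) + 166 · (-39) = 1.

gcd(175, 166) = 1; s = 37, t = -39 (check: 175·37 + 166·(-39) = 1).


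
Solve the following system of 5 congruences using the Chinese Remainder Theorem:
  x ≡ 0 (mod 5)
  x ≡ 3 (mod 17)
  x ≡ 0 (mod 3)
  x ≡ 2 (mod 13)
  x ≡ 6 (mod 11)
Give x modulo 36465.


Product of moduli M = 5 · 17 · 3 · 13 · 11 = 36465.
Merge one congruence at a time:
  Start: x ≡ 0 (mod 5).
  Combine with x ≡ 3 (mod 17); new modulus lcm = 85.
    Write x = 0 + 5·t and substitute into x ≡ 3 (mod 17): 5·t ≡ 3 − 0 = 3 (mod 17).
    The inverse of 5 mod 17 is 7 (since 5·7 = 35 = 2·17 + 1), so t ≡ 7·3 = 21 ≡ 4 (mod 17).
    Then x = 0 + 5·4 = 20, valid modulo lcm(5, 17) = 85: x ≡ 20 (mod 85).
  Combine with x ≡ 0 (mod 3); new modulus lcm = 255.
    Write x = 20 + 85·t and substitute into x ≡ 0 (mod 3): 85·t ≡ 0 − 20 = -20 (mod 3).
    Reduce coefficients mod 3: 1·t ≡ 1 (mod 3).
    So t ≡ 1 (mod 3).
    Then x = 20 + 85·1 = 105, valid modulo lcm(85, 3) = 255: x ≡ 105 (mod 255).
  Combine with x ≡ 2 (mod 13); new modulus lcm = 3315.
    Write x = 105 + 255·t and substitute into x ≡ 2 (mod 13): 255·t ≡ 2 − 105 = -103 (mod 13).
    Reduce coefficients mod 13: 8·t ≡ 1 (mod 13).
    The inverse of 8 mod 13 is 5 (since 8·5 = 40 = 3·13 + 1), so t ≡ 5·1 = 5 ≡ 5 (mod 13).
    Then x = 105 + 255·5 = 1380, valid modulo lcm(255, 13) = 3315: x ≡ 1380 (mod 3315).
  Combine with x ≡ 6 (mod 11); new modulus lcm = 36465.
    Write x = 1380 + 3315·t and substitute into x ≡ 6 (mod 11): 3315·t ≡ 6 − 1380 = -1374 (mod 11).
    Reduce coefficients mod 11: 4·t ≡ 1 (mod 11).
    The inverse of 4 mod 11 is 3 (since 4·3 = 12 = 1·11 + 1), so t ≡ 3·1 = 3 ≡ 3 (mod 11).
    Then x = 1380 + 3315·3 = 11325, valid modulo lcm(3315, 11) = 36465: x ≡ 11325 (mod 36465).
Verify against each original: 11325 mod 5 = 0, 11325 mod 17 = 3, 11325 mod 3 = 0, 11325 mod 13 = 2, 11325 mod 11 = 6.

x ≡ 11325 (mod 36465).


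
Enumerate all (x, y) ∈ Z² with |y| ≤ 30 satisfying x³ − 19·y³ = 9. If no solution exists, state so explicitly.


The equation is x³ - 19y³ = 9. For fixed y, x³ = 19·y³ + 9, so a solution requires the RHS to be a perfect cube.
Strategy: iterate y from -30 to 30, compute RHS = 19·y³ + 9, and check whether it is a (positive or negative) perfect cube.
Check small values of y:
  y = 0: RHS = 9 is not a perfect cube.
  y = 1: RHS = 28 is not a perfect cube.
  y = -1: RHS = -10 is not a perfect cube.
  y = 2: RHS = 161 is not a perfect cube.
  y = -2: RHS = -143 is not a perfect cube.
  y = 3: RHS = 522 is not a perfect cube.
  y = -3: RHS = -504 is not a perfect cube.
Continuing the search up to |y| = 30 finds no solutions either.
No (x, y) in the scanned range satisfies the equation.

No integer solutions with |y| ≤ 30.


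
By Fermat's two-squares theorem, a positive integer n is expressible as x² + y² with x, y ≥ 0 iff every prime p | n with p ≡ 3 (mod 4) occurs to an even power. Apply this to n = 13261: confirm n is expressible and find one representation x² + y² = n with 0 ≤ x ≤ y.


Step 1: Factor n = 13261 = 89 · 149.
Step 2: Check the mod-4 condition on each prime factor: 89 ≡ 1 (mod 4), exponent 1; 149 ≡ 1 (mod 4), exponent 1.
All primes ≡ 3 (mod 4) appear to even exponent (or don't appear), so by the two-squares theorem n IS expressible as a sum of two squares.
Step 3: Build a representation. Here n = 89 · 149 is a product of primes ≡ 1 (mod 4). Each prime p ≡ 1 (mod 4) is itself a sum of two squares; find a² by testing p − a² for a perfect square:
  89: 89 − 1² = 88, 89 − 2² = 85, 89 − 3² = 80, 89 − 4² = 73, 89 − 5² = 64 = 8² ⇒ 89 = 5² + 8².
  149: 149 − 1² = 148, 149 − 2² = 145, 149 − 3² = 140, 149 − 4² = 133, 149 − 5² = 124, 149 − 6² = 113, 149 − 7² = 100 = 10² ⇒ 149 = 7² + 10².
  Combine using the Brahmagupta–Fibonacci identity (a² + b²)(c² + d²) = (ac − bd)² + (ad + bc)² = (ac + bd)² + (ad − bc)²:
  89 · 149 = 13261: from (5² + 8²)(7² + 10²), take (5·7 − 8·10, 5·10 + 8·7) = (35 − 80, 50 + 56) = (-45, 106); dropping signs (only squares matter) gives (45, 106); check 45² + 106² = 2025 + 11236 = 13261 ✓.
Step 4: Order so x ≤ y and verify: 45² + 106² = 2025 + 11236 = 13261 = n. ✓

n = 13261 = 45² + 106² (one valid representation with x ≤ y).


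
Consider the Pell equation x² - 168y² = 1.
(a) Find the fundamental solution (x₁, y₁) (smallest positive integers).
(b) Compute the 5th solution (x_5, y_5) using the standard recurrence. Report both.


Step 1: Find the fundamental solution (x₁, y₁) of x² - 168y² = 1.
  Expand √168 as a continued fraction. a₀ = ⌊√168⌋ = 12; iterate m_{k+1} = d_k·a_k − m_k, d_{k+1} = (168 − m_{k+1}²)/d_k, a_{k+1} = ⌊(a₀ + m_{k+1})/d_{k+1}⌋ (starting m₀ = 0, d₀ = 1), with convergents p_k = a_k·p_{k-1} + p_{k-2}, q_k = a_k·q_{k-1} + q_{k-2} (p₋₁ = 1, q₋₁ = 0):
  k = 0: a₀ = 12; p₀/q₀ = 12/1; p₀² − 168·q₀² = 144 − 168 = -24.
  k = 1: m = 12, d = 24, a = ⌊(12 + 12)/24⌋ = 1; p/q = (1·12 + 1)/(1·1 + 0) = 13/1; p² − 168·q² = 169 − 168 = 1.
  The first convergent with p² − 168·q² = 1 gives the fundamental solution (x₁, y₁) = (13, 1).
Step 2: Apply the recurrence (x_{n+1}, y_{n+1}) = (x₁x_n + 168y₁y_n, x₁y_n + y₁x_n) repeatedly.
  From (x_1, y_1) = (13, 1): x_2 = 13·13 + 168·1·1 = 337; y_2 = 13·1 + 1·13 = 26.
  From (x_2, y_2) = (337, 26): x_3 = 13·337 + 168·1·26 = 8749; y_3 = 13·26 + 1·337 = 675.
  From (x_3, y_3) = (8749, 675): x_4 = 13·8749 + 168·1·675 = 227137; y_4 = 13·675 + 1·8749 = 17524.
  From (x_4, y_4) = (227137, 17524): x_5 = 13·227137 + 168·1·17524 = 5896813; y_5 = 13·17524 + 1·227137 = 454949.
Step 3: Verify x_5² - 168·y_5² = 34772403556969 - 34772403556968 = 1 (should be 1). ✓

(x_1, y_1) = (13, 1); (x_5, y_5) = (5896813, 454949).


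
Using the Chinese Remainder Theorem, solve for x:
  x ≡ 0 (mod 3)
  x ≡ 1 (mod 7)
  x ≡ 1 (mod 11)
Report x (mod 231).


Moduli 3, 7, 11 are pairwise coprime; by CRT there is a unique solution modulo M = 3 · 7 · 11 = 231.
Solve pairwise, accumulating the modulus:
  Start with x ≡ 0 (mod 3).
  Combine with x ≡ 1 (mod 7): since gcd(3, 7) = 1, we get a unique residue mod 21.
    Write x = 0 + 3·t and substitute into x ≡ 1 (mod 7): 3·t ≡ 1 − 0 = 1 (mod 7).
    The inverse of 3 mod 7 is 5 (since 3·5 = 15 = 2·7 + 1), so t ≡ 5·1 = 5 ≡ 5 (mod 7).
    Then x = 0 + 3·5 = 15, valid modulo lcm(3, 7) = 21: x ≡ 15 (mod 21).
  Combine with x ≡ 1 (mod 11): since gcd(21, 11) = 1, we get a unique residue mod 231.
    Write x = 15 + 21·t and substitute into x ≡ 1 (mod 11): 21·t ≡ 1 − 15 = -14 (mod 11).
    Reduce coefficients mod 11: 10·t ≡ 8 (mod 11).
    The inverse of 10 mod 11 is 10 (since 10·10 = 100 = 9·11 + 1), so t ≡ 10·8 = 80 ≡ 3 (mod 11).
    Then x = 15 + 21·3 = 78, valid modulo lcm(21, 11) = 231: x ≡ 78 (mod 231).
Verify: 78 mod 3 = 0 ✓, 78 mod 7 = 1 ✓, 78 mod 11 = 1 ✓.

x ≡ 78 (mod 231).


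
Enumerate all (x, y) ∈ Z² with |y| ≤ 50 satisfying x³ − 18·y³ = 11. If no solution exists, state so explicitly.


The equation is x³ - 18y³ = 11. For fixed y, x³ = 18·y³ + 11, so a solution requires the RHS to be a perfect cube.
Strategy: iterate y from -50 to 50, compute RHS = 18·y³ + 11, and check whether it is a (positive or negative) perfect cube.
Check small values of y:
  y = 0: RHS = 11 is not a perfect cube.
  y = 1: RHS = 29 is not a perfect cube.
  y = -1: RHS = -7 is not a perfect cube.
  y = 2: RHS = 155 is not a perfect cube.
  y = -2: RHS = -133 is not a perfect cube.
  y = 3: RHS = 497 is not a perfect cube.
  y = -3: RHS = -475 is not a perfect cube.
Continuing the search up to |y| = 50 finds no solutions either.
No (x, y) in the scanned range satisfies the equation.

No integer solutions with |y| ≤ 50.


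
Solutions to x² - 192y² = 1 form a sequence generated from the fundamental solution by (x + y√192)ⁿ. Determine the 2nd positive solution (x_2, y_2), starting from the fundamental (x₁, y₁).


Step 1: Find the fundamental solution (x₁, y₁) of x² - 192y² = 1.
  Expand √192 as a continued fraction. a₀ = ⌊√192⌋ = 13; iterate m_{k+1} = d_k·a_k − m_k, d_{k+1} = (192 − m_{k+1}²)/d_k, a_{k+1} = ⌊(a₀ + m_{k+1})/d_{k+1}⌋ (starting m₀ = 0, d₀ = 1), with convergents p_k = a_k·p_{k-1} + p_{k-2}, q_k = a_k·q_{k-1} + q_{k-2} (p₋₁ = 1, q₋₁ = 0):
  k = 0: a₀ = 13; p₀/q₀ = 13/1; p₀² − 192·q₀² = 169 − 192 = -23.
  k = 1: m = 13, d = 23, a = ⌊(13 + 13)/23⌋ = 1; p/q = (1·13 + 1)/(1·1 + 0) = 14/1; p² − 192·q² = 196 − 192 = 4.
  k = 2: m = 10, d = 4, a = ⌊(13 + 10)/4⌋ = 5; p/q = (5·14 + 13)/(5·1 + 1) = 83/6; p² − 192·q² = 6889 − 6912 = -23.
  k = 3: m = 10, d = 23, a = ⌊(13 + 10)/23⌋ = 1; p/q = (1·83 + 14)/(1·6 + 1) = 97/7; p² − 192·q² = 9409 − 9408 = 1.
  The first convergent with p² − 192·q² = 1 gives the fundamental solution (x₁, y₁) = (97, 7).
Step 2: Apply the recurrence (x_{n+1}, y_{n+1}) = (x₁x_n + 192y₁y_n, x₁y_n + y₁x_n) repeatedly.
  From (x_1, y_1) = (97, 7): x_2 = 97·97 + 192·7·7 = 18817; y_2 = 97·7 + 7·97 = 1358.
Step 3: Verify x_2² - 192·y_2² = 354079489 - 354079488 = 1 (should be 1). ✓

(x_1, y_1) = (97, 7); (x_2, y_2) = (18817, 1358).
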